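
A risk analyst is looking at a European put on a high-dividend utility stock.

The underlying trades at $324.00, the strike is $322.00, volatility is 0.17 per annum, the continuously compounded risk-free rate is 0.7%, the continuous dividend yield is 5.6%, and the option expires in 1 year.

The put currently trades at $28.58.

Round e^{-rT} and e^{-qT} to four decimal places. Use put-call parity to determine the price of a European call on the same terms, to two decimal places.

e^(−qT) = e^(−0.056·1) = 0.9455;  e^(−rT) = e^(−0.007·1) = 0.9930
Put-call parity: C − P = S·e^(−qT) − K·e^(−rT) = 324·0.9455 − 322·0.9930 = 306.3420 − 319.7460 = -13.4040
C = P + (C − P) = 28.58 + (-13.4040) = 15.1760

$15.18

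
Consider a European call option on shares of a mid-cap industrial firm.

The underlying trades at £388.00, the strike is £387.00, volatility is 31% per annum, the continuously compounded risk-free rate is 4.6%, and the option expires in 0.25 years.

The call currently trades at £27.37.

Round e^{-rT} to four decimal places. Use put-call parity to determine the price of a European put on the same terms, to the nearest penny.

e^(−rT) = e^(−0.046·0.25) = 0.9886
Put-call parity: C − P = S − K·e^(−rT) = 388 − 387·0.9886 = 388 − 382.5882 = 5.4118
P = C − (C − P) = 27.37 − (5.4118) = 21.9582

£21.96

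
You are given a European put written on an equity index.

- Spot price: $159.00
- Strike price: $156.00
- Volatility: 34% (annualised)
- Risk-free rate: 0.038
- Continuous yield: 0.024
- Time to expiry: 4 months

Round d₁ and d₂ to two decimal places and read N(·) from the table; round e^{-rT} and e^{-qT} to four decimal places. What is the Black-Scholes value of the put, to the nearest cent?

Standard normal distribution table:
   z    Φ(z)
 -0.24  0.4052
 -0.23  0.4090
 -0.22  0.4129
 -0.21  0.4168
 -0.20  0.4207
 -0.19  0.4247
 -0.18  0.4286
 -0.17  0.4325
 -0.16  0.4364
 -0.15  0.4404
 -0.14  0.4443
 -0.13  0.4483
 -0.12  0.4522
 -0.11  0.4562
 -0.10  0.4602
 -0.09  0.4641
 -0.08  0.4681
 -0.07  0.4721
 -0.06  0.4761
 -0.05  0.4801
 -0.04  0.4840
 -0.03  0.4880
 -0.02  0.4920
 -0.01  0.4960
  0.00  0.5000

T = 0.3333;  σ√T = 0.1963
d₁ = [ln(159/156) + (0.038 − 0.024 + 0.34²/2)·0.3333] / 0.1963 = [0.0190 + 0.0239] / 0.1963 = 0.2190 which rounds to 0.22
d₂ = d₁ − σ√T = 0.2190 − 0.1963 = 0.0227 which rounds to 0.02
exp(−qT) = exp(−0.024·0.3333) = 0.9920;  exp(−rT) = exp(−0.038·0.3333) = 0.9874
N(−d₂) = N(-0.02) = 0.4920;  N(−d₁) = N(-0.22) = 0.4129
P = 156·0.9874·0.4920 − 159·0.9920·0.4129 = 75.7849 − 65.1259 = 10.6590

$10.66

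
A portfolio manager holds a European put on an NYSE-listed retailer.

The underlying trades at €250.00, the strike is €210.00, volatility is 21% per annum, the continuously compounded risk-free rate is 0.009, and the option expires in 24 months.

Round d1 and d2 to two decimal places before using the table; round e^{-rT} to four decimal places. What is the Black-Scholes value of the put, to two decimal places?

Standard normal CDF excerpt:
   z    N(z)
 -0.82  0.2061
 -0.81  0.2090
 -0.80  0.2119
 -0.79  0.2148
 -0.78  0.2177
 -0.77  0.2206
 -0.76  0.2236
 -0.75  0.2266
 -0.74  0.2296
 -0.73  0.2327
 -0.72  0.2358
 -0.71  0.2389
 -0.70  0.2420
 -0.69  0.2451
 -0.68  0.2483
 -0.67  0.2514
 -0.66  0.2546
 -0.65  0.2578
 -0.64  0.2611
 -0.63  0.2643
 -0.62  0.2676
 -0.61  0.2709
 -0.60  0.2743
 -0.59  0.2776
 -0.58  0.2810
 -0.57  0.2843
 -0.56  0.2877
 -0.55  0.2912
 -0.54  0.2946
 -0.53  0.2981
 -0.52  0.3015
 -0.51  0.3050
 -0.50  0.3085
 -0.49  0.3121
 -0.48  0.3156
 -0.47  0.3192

€10.66

σ√T = 0.21·√2 = 0.2970
ln(S/K) + (r + σ²/2)T = ln(250/210) + (0.009 + 0.21²/2)·2 = 0.1744 + 0.0621 = 0.2365
d₁ = 0.2365 / 0.2970 = 0.7962 which rounds to 0.80
d₂ = d₁ − σ√T = 0.7962 − 0.2970 = 0.4992 which rounds to 0.50
e^(−rT) = e^(−0.009·2) = 0.9822
N(−d₂) = N(-0.50) = 0.3085;  N(−d₁) = N(-0.80) = 0.2119
P = 210·0.9822·0.3085 − 250·0.2119 = 63.6318 − 52.9750 = 10.6568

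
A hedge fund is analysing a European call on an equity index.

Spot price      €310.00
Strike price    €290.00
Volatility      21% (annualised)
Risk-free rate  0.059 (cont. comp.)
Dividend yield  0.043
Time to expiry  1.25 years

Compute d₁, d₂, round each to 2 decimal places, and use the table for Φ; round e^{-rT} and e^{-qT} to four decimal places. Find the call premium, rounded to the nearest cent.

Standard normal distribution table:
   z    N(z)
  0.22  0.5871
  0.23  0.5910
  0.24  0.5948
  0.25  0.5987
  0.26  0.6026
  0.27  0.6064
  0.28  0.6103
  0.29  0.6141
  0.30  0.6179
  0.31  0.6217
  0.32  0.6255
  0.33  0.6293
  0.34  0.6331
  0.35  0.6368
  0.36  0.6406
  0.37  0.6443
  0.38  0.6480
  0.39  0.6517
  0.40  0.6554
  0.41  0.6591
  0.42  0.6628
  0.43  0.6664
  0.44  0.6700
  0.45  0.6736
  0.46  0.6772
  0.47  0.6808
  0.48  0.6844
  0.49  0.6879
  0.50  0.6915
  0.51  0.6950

σ√T = 0.21·√1.25 = 0.2348
ln(S/K) + (r − q + σ²/2)T = ln(310/290) + (0.059 − 0.043 + 0.21²/2)·1.25 = 0.0667 + 0.0476 = 0.1143
d₁ = 0.1143 / 0.2348 = 0.4866 ≈ 0.49
d₂ = d₁ − σ√T = 0.4866 − 0.2348 = 0.2518 ≈ 0.25
e^(−qT) = e^(−0.043·1.25) = 0.9477;  e^(−rT) = e^(−0.059·1.25) = 0.9289
C = 310·0.9477·N(0.49) − 290·0.9289·N(0.25) = 310·0.9477·0.6879 − 290·0.9289·0.5987 = 202.0961 − 161.2784 = 40.8177

€40.82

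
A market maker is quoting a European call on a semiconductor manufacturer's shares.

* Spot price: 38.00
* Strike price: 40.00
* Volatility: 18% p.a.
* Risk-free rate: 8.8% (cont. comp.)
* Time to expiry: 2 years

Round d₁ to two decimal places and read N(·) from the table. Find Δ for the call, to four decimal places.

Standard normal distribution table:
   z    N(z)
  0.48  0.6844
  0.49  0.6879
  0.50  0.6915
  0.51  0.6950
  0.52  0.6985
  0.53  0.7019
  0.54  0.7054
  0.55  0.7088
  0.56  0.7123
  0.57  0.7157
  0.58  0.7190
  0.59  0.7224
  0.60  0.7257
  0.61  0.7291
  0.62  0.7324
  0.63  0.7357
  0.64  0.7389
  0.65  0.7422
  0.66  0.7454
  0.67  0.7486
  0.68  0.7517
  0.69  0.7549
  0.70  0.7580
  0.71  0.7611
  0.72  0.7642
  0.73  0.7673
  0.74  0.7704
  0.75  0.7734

σ√T = 0.18·√2 = 0.2546
d₁ = [ln(38/40) + (0.088 + 0.18²/2)·2] / 0.2546 = [-0.0513 + 0.2084] / 0.2546 = 0.6172 ⇒ 0.62
N(d₁) = N(0.62) = 0.7324
Δ_call = N(d₁) = 0.7324

0.7324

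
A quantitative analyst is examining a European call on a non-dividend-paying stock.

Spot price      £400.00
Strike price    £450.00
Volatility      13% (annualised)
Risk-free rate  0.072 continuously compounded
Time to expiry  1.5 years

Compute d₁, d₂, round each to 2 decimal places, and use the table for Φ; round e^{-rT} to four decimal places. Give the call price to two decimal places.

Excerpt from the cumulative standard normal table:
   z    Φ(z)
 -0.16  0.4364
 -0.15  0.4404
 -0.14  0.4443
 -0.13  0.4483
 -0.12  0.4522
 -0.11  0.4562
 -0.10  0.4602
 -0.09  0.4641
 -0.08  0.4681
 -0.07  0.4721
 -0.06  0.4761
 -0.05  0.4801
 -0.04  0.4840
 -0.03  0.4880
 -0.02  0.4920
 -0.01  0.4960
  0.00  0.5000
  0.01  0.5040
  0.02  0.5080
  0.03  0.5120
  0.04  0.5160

£23.74

σ√T = 0.13 × 1.2247 = 0.1592
ln(S/K) + (r + σ²/2)T = ln(400/450) + (0.072 + 0.13²/2)·1.5 = -0.1178 + 0.1207 = 0.0029
d₁ = 0.0029 / 0.1592 = 0.0182 ≈ 0.02
d₂ = d₁ − σ√T = 0.0182 − 0.1592 = -0.1411 ≈ -0.14
e^(−rT) = e^(−0.072·1.5) = 0.8976
N(d₁) = N(0.02) = 0.5080;  N(d₂) = N(-0.14) = 0.4443
C = 400·0.5080 − 450·0.8976·0.4443 = 203.2000 − 179.4617 = 23.7383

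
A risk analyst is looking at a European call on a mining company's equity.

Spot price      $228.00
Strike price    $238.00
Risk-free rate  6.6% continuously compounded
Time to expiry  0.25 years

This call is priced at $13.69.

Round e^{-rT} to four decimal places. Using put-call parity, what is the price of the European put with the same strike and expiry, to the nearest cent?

$19.79

exp(−rT) = exp(−0.066·0.25) = 0.9836
Put-call parity: C − P = S − K·e^(−rT) = 228 − 238·0.9836 = 228 − 234.0968 = -6.0968
P = C − (C − P) = 13.69 − (-6.0968) = 19.7868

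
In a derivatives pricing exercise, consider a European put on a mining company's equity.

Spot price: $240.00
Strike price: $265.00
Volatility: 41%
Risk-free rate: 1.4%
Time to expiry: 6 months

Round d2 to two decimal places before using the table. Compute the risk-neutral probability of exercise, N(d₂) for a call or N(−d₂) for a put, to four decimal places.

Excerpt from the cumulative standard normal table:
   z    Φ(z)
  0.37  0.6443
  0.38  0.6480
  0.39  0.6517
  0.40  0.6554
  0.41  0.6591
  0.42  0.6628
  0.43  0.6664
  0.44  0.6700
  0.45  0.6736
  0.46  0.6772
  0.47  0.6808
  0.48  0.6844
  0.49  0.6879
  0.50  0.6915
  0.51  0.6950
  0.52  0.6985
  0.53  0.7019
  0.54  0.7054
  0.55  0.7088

σ√T = 0.41 × 0.7071 = 0.2899
d₁ = [ln(240/265) + (0.014 + ½·0.41²)·0.5] / (σ√T) = (-0.0991 + 0.0490) / 0.2899 = -0.1727 → -0.17
d₂ = -0.1727 − 0.2899 = -0.4626 → -0.46
Risk-neutral Pr[S_T < K] = N(−d₂) = N(0.46) = 0.6772

0.6772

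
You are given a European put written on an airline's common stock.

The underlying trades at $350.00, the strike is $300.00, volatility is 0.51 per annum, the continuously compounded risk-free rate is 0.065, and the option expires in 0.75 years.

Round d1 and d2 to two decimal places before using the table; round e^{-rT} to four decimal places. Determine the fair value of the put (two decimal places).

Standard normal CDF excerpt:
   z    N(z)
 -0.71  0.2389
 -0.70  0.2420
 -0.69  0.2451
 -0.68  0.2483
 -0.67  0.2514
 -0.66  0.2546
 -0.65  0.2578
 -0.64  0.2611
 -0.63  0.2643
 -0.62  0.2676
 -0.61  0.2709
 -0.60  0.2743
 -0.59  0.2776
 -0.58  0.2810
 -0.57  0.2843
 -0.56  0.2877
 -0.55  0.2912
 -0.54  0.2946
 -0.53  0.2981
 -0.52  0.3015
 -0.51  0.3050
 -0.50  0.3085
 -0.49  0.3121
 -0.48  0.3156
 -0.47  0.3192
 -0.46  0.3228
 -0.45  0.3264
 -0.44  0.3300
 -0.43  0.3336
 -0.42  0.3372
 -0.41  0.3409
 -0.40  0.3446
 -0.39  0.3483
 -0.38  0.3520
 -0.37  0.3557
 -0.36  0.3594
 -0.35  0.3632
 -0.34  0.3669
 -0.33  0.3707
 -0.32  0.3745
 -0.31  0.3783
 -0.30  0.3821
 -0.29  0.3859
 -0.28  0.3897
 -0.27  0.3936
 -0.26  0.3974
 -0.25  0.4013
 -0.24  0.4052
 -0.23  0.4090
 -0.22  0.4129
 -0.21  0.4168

$28.87

σ√T = 0.51·√0.75 = 0.4417
d₁ = [ln(350/300) + (0.065 + 0.51²/2)·0.75] / 0.4417 = [0.1542 + 0.1463] / 0.4417 = 0.6802 which rounds to 0.68
d₂ = d₁ − σ√T = 0.6802 − 0.4417 = 0.2386 which rounds to 0.24
e^(−rT) = e^(−0.065·0.75) = 0.9524
N(−d₂) = N(-0.24) = 0.4052;  N(−d₁) = N(-0.68) = 0.2483
P = 300·0.9524·0.4052 − 350·0.2483 = 115.7737 − 86.9050 = 28.8687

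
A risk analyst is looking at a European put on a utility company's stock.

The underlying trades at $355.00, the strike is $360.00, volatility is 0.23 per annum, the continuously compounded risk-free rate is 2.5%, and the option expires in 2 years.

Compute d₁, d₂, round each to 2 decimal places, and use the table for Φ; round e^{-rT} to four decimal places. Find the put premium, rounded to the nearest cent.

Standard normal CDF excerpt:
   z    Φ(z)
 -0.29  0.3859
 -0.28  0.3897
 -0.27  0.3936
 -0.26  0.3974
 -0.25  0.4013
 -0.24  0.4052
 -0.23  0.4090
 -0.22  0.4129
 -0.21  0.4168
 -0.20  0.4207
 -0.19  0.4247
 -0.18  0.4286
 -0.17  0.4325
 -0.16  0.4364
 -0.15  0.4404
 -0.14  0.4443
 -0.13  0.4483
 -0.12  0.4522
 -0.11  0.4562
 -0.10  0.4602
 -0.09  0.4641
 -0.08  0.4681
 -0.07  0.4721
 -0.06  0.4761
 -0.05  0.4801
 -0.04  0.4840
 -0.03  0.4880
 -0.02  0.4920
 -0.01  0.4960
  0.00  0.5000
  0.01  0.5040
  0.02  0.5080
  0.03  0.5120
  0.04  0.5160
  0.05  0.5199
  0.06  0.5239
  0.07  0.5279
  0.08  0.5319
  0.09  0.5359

T = 2;  σ√T = 0.3253
d₁ = [ln(355/360) + (0.025 + 0.23²/2)·2] / 0.3253 = [-0.0140 + 0.1029] / 0.3253 = 0.2734 ⇒ 0.27
d₂ = d₁ − σ√T = 0.2734 − 0.3253 = -0.0519 ⇒ -0.05
e^(−rT) = e^(−0.025·2) = 0.9512
N(−d₂) = N(0.05) = 0.5199;  N(−d₁) = N(-0.27) = 0.3936
P = 360·0.9512·0.5199 − 355·0.3936 = 178.0304 − 139.7280 = 38.3024

$38.30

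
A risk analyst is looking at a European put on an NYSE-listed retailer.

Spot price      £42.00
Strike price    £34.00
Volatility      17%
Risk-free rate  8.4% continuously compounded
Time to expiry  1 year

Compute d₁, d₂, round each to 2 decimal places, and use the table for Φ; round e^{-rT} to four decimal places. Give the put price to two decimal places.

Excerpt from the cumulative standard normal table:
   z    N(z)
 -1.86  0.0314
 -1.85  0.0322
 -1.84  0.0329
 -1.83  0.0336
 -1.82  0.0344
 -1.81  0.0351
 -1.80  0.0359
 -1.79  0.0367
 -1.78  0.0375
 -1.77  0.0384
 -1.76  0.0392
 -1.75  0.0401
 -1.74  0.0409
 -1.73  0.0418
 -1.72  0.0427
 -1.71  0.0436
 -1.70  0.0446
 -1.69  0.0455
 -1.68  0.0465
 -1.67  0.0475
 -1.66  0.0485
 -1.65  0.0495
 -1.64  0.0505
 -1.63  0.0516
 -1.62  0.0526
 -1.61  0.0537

σ√T = 0.17·√1 = 0.1700
d₁ = [ln(42/34) + (0.084 + ½·0.17²)·1] / (σ√T) = (0.2113 + 0.0985) / 0.1700 = 1.8221 → 1.82
d₂ = 1.8221 − 0.1700 = 1.6521 → 1.65
e^(−rT) = e^(−0.084·1) = 0.9194
P = 34·0.9194·N(-1.65) − 42·N(-1.82) = 34·0.9194·0.0495 − 42·0.0344 = 1.5474 − 1.4448 = 0.1026

£0.10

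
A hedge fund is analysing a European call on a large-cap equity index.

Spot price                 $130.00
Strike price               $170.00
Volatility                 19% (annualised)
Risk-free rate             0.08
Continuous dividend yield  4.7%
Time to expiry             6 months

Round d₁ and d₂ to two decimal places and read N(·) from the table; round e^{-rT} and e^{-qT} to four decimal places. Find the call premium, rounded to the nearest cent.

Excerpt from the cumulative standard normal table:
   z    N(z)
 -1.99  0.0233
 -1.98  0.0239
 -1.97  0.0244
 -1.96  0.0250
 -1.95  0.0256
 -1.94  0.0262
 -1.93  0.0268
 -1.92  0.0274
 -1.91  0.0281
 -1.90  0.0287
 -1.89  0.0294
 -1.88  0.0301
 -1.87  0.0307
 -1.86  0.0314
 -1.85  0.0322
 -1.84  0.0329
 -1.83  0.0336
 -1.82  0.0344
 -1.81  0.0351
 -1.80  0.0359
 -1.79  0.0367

σ√T = 0.19 × 0.7071 = 0.1344
d₁ = [ln(130/170) + (0.08 − 0.047 + 0.19²/2)·0.5] / 0.1344 = [-0.2683 + 0.0255] / 0.1344 = -1.8068 → -1.81
d₂ = d₁ − σ√T = -1.8068 − 0.1344 = -1.9411 → -1.94
e^(−qT) = e^(−0.047·0.5) = 0.9768;  e^(−rT) = e^(−0.08·0.5) = 0.9608
N(d₁) = N(-1.81) = 0.0351;  N(d₂) = N(-1.94) = 0.0262
C = 130·0.9768·0.0351 − 170·0.9608·0.0262 = 4.4571 − 4.2794 = 0.1777

$0.18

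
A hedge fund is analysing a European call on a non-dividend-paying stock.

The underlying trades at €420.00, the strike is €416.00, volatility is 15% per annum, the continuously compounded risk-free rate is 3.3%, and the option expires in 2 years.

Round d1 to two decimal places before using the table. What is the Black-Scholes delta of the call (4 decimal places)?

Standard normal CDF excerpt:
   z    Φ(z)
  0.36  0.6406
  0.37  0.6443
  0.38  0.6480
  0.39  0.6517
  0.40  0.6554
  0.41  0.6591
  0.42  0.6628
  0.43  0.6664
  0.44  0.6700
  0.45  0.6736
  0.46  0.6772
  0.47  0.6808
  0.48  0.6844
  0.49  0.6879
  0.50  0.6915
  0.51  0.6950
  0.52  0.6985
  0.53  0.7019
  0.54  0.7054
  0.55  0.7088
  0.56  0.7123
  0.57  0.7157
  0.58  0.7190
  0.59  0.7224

0.6772

σ√T = 0.15 × 1.4142 = 0.2121
d₁ = [ln(420/416) + (0.033 + 0.15²/2)·2] / 0.2121 = [0.0096 + 0.0885] / 0.2121 = 0.4623 ⇒ 0.46
N(d₁) = N(0.46) = 0.6772
Δ_call = N(d₁) = 0.6772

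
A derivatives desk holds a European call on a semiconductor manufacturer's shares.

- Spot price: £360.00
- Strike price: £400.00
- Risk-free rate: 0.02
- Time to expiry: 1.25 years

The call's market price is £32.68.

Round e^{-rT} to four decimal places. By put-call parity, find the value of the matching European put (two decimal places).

exp(−rT) = exp(−0.02·1.25) = 0.9753
Put-call parity: C − P = S − K·e^(−rT) = 360 − 400·0.9753 = 360 − 390.1200 = -30.1200
P = C − (C − P) = 32.68 − (-30.1200) = 62.8000

£62.80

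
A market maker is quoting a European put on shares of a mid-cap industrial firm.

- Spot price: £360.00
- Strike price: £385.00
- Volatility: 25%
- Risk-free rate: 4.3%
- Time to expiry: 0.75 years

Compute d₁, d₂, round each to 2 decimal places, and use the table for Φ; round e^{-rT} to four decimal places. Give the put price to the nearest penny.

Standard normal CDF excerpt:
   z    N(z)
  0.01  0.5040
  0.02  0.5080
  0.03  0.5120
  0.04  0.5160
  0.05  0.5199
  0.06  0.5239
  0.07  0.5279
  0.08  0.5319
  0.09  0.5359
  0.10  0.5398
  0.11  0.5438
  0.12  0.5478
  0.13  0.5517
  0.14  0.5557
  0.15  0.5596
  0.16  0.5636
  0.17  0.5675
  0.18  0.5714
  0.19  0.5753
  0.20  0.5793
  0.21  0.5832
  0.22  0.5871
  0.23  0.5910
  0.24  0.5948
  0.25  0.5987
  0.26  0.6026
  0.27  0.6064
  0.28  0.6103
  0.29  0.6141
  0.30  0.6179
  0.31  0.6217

T = 0.75;  σ√T = 0.2165
d₁ = [ln(360/385) + (0.043 + 0.25²/2)·0.75] / 0.2165 = [-0.0671 + 0.0557] / 0.2165 = -0.0529 which rounds to -0.05
d₂ = d₁ − σ√T = -0.0529 − 0.2165 = -0.2694 which rounds to -0.27
e^(−rT) = e^(−0.043·0.75) = 0.9683
P = 385·0.9683·N(0.27) − 360·N(0.05) = 385·0.9683·0.6064 − 360·0.5199 = 226.0632 − 187.1640 = 38.8992

£38.90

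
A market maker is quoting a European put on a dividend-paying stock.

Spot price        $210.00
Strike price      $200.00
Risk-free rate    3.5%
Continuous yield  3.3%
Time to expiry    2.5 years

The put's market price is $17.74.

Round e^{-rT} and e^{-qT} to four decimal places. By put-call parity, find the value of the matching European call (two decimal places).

e^(−qT) = e^(−0.033·2.5) = 0.9208;  e^(−rT) = e^(−0.035·2.5) = 0.9162
Put-call parity: C − P = S·e^(−qT) − K·e^(−rT) = 210·0.9208 − 200·0.9162 = 193.3680 − 183.2400 = 10.1280
C = P + (C − P) = 17.74 + (10.1280) = 27.8680

$27.87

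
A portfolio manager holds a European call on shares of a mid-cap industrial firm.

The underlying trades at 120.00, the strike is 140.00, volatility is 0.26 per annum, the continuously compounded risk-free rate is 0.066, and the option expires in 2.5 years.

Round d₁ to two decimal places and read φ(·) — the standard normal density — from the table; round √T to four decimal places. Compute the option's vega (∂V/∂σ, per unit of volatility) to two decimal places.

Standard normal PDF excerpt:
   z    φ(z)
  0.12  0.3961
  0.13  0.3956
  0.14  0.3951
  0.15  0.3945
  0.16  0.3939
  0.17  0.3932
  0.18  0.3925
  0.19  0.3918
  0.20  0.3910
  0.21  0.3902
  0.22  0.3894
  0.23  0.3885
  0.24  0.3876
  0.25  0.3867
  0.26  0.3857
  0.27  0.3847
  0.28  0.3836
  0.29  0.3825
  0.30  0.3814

σ√T = 0.26·√2.5 = 0.4111
d₁ = [ln(120/140) + (0.066 + ½·0.26²)·2.5] / (σ√T) = (-0.1542 + 0.2495) / 0.4111 = 0.2319 ≈ 0.23
√T = √2.5 = 1.5811
φ(d₁) = φ(0.23) = 0.3885
vega = S·φ(d₁)·√T = 120·0.3885·1.5811 = 73.7109
(Call and put vega coincide under Black-Scholes.)

73.71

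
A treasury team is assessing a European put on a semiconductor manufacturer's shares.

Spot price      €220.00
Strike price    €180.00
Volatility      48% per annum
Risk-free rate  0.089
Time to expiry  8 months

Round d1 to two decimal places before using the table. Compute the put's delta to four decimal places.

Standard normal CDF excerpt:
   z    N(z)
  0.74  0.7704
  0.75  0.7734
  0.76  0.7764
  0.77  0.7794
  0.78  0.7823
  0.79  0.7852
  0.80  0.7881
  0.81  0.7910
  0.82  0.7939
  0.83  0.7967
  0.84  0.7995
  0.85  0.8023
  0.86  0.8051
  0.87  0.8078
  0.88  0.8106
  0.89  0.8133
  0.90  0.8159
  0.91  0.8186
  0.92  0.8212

-0.1949

T = 0.6667;  σ√T = 0.3919
d₁ = [ln(220/180) + (0.089 + 0.48²/2)·0.6667] / 0.3919 = [0.2007 + 0.1361] / 0.3919 = 0.8594 ⇒ 0.86
N(d₁) = N(0.86) = 0.8051
Δ_put = N(d₁) − 1 = 0.8051 − 1 = -0.1949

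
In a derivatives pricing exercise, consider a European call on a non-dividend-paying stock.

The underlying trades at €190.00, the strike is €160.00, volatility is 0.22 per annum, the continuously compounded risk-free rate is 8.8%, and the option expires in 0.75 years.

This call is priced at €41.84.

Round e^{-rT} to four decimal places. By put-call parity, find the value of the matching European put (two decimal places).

e^(−rT) = e^(−0.088·0.75) = 0.9361
Put-call parity: C − P = S − K·e^(−rT) = 190 − 160·0.9361 = 190 − 149.7760 = 40.2240
P = C − (C − P) = 41.84 − (40.2240) = 1.6160

€1.62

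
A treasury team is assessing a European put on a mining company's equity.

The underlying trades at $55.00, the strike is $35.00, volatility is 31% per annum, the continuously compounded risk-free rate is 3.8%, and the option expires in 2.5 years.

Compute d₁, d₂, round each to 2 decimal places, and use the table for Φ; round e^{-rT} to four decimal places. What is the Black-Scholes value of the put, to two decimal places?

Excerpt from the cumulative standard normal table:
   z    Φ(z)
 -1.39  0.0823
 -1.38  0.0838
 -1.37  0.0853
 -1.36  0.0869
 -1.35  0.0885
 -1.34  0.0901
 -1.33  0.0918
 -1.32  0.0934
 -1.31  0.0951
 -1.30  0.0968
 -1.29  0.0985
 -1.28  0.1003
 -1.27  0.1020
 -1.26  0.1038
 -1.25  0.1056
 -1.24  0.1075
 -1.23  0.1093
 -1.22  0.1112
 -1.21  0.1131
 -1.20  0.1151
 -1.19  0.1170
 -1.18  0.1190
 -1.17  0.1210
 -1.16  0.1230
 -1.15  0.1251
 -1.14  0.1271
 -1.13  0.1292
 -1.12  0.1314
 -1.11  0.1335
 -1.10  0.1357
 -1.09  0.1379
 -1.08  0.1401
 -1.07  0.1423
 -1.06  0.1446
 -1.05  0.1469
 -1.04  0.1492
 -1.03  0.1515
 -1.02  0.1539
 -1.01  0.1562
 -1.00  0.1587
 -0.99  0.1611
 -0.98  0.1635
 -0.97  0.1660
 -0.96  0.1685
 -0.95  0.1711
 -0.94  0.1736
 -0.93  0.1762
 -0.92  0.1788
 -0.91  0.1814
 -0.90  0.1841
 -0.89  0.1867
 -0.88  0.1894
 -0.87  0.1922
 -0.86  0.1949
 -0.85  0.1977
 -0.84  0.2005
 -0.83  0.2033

$1.34

σ√T = 0.31 × 1.5811 = 0.4902
d₁ = [ln(55/35) + (0.038 + ½·0.31²)·2.5] / (σ√T) = (0.4520 + 0.2151) / 0.4902 = 1.3610 ≈ 1.36
d₂ = 1.3610 − 0.4902 = 0.8709 ≈ 0.87
exp(−rT) = exp(−0.038·2.5) = 0.9094
N(−d₂) = N(-0.87) = 0.1922;  N(−d₁) = N(-1.36) = 0.0869
P = 35·0.9094·0.1922 − 55·0.0869 = 6.1175 − 4.7795 = 1.3380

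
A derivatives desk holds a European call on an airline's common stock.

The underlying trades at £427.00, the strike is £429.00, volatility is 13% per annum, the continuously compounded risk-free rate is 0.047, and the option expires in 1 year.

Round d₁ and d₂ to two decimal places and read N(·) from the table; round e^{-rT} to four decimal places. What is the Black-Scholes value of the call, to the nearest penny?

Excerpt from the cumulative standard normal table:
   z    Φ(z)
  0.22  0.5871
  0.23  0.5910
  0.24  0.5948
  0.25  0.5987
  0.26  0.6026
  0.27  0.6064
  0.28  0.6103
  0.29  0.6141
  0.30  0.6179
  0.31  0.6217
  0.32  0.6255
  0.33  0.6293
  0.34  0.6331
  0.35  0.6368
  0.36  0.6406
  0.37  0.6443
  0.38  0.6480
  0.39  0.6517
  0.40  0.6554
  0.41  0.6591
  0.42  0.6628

σ√T = 0.13 × 1.0000 = 0.1300
ln(S/K) + (r + σ²/2)T = ln(427/429) + (0.047 + 0.13²/2)·1 = -0.0047 + 0.0554 = 0.0508
d₁ = 0.0508 / 0.1300 = 0.3906 which rounds to 0.39
d₂ = d₁ − σ√T = 0.3906 − 0.1300 = 0.2606 which rounds to 0.26
e^(−rT) = e^(−0.047·1) = 0.9541
N(d₁) = N(0.39) = 0.6517;  N(d₂) = N(0.26) = 0.6026
C = 427·0.6517 − 429·0.9541·0.6026 = 278.2759 − 246.6495 = 31.6264

£31.63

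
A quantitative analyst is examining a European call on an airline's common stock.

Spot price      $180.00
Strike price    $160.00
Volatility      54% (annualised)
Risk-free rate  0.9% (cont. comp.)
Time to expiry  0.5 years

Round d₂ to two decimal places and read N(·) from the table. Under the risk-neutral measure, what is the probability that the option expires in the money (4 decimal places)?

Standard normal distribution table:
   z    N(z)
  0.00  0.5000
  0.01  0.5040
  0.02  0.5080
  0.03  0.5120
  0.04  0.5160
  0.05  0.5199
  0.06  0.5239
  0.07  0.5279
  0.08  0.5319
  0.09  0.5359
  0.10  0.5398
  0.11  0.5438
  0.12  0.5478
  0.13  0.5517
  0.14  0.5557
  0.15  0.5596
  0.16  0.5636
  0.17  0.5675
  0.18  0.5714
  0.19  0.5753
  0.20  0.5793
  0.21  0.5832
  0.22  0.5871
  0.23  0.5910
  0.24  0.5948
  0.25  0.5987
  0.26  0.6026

σ√T = 0.54 × 0.7071 = 0.3818
ln(S/K) + (r + σ²/2)T = ln(180/160) + (0.009 + 0.54²/2)·0.5 = 0.1178 + 0.0774 = 0.1952
d₁ = 0.1952 / 0.3818 = 0.5112 ≈ 0.51
d₂ = d₁ − σ√T = 0.5112 − 0.3818 = 0.1293 ≈ 0.13
Pr(exercise) under Q = N(d₂) = 0.5517

0.5517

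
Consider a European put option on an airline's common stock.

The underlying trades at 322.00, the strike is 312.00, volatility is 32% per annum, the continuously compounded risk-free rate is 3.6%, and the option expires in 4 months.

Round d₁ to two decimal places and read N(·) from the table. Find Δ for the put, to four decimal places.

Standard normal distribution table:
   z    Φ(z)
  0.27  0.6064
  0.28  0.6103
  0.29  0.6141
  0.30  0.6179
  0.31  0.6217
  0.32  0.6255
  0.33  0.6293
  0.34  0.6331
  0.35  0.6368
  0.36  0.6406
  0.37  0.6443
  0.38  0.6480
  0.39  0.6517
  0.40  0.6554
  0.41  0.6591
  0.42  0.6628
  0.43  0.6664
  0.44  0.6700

σ√T = 0.32 × 0.5774 = 0.1848
d₁ = [ln(322/312) + (0.036 + ½·0.32²)·0.3333] / (σ√T) = (0.0315 + 0.0291) / 0.1848 = 0.3281 ⇒ 0.33
N(d₁) = N(0.33) = 0.6293
Δ_put = N(d₁) − 1 = 0.6293 − 1 = -0.3707

-0.3707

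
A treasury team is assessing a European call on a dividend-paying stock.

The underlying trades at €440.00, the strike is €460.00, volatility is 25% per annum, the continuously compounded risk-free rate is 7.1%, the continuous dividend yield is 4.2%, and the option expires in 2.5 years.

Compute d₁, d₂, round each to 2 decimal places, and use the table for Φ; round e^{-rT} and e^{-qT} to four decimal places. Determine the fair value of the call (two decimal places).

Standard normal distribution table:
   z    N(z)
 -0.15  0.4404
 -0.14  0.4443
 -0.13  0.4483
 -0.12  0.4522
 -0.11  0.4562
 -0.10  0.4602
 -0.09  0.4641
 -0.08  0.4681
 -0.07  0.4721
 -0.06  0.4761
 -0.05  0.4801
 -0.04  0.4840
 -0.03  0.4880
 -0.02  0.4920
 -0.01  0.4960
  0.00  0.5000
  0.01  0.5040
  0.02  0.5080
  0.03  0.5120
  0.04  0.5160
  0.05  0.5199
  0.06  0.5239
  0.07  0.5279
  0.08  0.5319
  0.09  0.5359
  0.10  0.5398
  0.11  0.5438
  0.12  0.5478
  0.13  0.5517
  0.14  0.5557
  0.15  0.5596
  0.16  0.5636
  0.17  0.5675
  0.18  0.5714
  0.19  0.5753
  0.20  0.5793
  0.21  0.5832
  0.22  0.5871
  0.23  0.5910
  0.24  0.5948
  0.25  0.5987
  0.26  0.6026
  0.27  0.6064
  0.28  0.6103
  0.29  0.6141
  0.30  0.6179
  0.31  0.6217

σ√T = 0.25 × 1.5811 = 0.3953
ln(S/K) + (r − q + σ²/2)T = ln(440/460) + (0.071 − 0.042 + 0.25²/2)·2.5 = -0.0445 + 0.1506 = 0.1062
d₁ = 0.1062 / 0.3953 = 0.2686 ≈ 0.27
d₂ = d₁ − σ√T = 0.2686 − 0.3953 = -0.1267 ≈ -0.13
exp(−qT) = exp(−0.042·2.5) = 0.9003;  exp(−rT) = exp(−0.071·2.5) = 0.8374
N(d₁) = N(0.27) = 0.6064;  N(d₂) = N(-0.13) = 0.4483
C = 440·0.9003·0.6064 − 460·0.8374·0.4483 = 240.2144 − 172.6870 = 67.5275

€67.53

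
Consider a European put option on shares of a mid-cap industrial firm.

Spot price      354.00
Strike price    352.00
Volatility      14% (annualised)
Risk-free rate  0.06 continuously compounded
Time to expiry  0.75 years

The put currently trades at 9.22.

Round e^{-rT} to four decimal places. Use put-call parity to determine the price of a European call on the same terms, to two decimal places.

e^(−rT) = e^(−0.06·0.75) = 0.9560
Put-call parity: C − P = S − K·e^(−rT) = 354 − 352·0.9560 = 354 − 336.5120 = 17.4880
C = P + (C − P) = 9.22 + (17.4880) = 26.7080

26.71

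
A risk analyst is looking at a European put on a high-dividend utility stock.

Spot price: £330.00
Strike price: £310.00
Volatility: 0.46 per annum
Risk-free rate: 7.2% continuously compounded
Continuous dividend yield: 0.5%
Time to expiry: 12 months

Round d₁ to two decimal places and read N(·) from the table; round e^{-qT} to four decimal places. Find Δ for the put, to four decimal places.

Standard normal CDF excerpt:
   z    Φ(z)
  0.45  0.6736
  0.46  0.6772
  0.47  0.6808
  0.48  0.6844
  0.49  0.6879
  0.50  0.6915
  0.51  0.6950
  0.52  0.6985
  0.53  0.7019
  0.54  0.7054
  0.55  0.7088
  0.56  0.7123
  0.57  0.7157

σ√T = 0.46 × 1.0000 = 0.4600
d₁ = [ln(330/310) + (0.072 − 0.005 + 0.46²/2)·1] / 0.4600 = [0.0625 + 0.1728] / 0.4600 = 0.5116 ≈ 0.51
N(d₁) = N(0.51) = 0.6950
Δ_put = e^(−qT)·(N(d₁) − 1) = 0.9950·(0.6950 − 1) = -0.3035

-0.3035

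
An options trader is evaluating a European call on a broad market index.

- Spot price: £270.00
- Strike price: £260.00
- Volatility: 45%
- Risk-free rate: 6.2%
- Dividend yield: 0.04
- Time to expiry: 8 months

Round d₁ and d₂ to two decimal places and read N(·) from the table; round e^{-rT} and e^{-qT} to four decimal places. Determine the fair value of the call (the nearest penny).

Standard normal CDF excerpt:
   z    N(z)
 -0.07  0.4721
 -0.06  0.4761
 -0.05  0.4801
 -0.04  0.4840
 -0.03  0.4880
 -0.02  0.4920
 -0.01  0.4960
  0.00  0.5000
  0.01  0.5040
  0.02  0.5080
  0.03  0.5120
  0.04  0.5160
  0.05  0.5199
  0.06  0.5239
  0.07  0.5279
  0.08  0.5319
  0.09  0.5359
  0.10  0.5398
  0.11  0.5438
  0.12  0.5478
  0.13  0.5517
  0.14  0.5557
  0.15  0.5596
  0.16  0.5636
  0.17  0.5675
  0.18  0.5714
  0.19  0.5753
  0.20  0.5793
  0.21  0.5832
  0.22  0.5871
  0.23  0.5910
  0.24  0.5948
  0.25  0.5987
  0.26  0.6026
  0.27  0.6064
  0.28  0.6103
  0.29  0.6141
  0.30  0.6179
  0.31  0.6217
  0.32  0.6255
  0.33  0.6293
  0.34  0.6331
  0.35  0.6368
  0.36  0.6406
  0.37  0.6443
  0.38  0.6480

£44.70

σ√T = 0.45 × 0.8165 = 0.3674
d₁ = [ln(270/260) + (0.062 − 0.04 + ½·0.45²)·0.6667] / (σ√T) = (0.0377 + 0.0822) / 0.3674 = 0.3263 which rounds to 0.33
d₂ = 0.3263 − 0.3674 = -0.0411 which rounds to -0.04
exp(−qT) = exp(−0.04·0.6667) = 0.9737;  exp(−rT) = exp(−0.062·0.6667) = 0.9595
N(d₁) = N(0.33) = 0.6293;  N(d₂) = N(-0.04) = 0.4840
C = 270·0.9737·0.6293 − 260·0.9595·0.4840 = 165.4423 − 120.7435 = 44.6989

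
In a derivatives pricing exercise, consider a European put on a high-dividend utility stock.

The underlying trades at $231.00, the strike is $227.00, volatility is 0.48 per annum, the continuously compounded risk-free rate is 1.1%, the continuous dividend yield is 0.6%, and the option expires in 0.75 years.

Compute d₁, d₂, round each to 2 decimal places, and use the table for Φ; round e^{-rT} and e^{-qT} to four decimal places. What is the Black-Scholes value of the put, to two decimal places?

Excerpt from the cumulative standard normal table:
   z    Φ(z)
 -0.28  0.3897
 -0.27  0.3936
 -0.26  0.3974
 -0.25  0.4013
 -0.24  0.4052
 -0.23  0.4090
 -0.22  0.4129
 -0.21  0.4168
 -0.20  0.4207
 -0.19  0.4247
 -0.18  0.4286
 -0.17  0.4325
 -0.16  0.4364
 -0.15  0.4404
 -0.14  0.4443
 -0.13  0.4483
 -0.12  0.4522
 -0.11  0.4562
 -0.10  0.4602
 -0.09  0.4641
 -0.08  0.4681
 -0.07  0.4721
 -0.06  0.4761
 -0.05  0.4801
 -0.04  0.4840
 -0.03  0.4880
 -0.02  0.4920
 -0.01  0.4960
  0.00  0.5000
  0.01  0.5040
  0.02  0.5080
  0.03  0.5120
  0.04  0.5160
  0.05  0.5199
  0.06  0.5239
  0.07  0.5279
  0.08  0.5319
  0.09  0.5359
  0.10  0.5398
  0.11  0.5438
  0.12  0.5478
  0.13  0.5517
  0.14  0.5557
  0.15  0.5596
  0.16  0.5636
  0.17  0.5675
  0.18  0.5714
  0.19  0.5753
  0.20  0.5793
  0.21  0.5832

T = 0.75;  σ√T = 0.4157
d₁ = [ln(231/227) + (0.011 − 0.006 + ½·0.48²)·0.75] / (σ√T) = (0.0175 + 0.0902) / 0.4157 = 0.2589 ≈ 0.26
d₂ = 0.2589 − 0.4157 = -0.1568 ≈ -0.16
exp(−qT) = exp(−0.006·0.75) = 0.9955;  exp(−rT) = exp(−0.011·0.75) = 0.9918
P = 227·0.9918·N(0.16) − 231·0.9955·N(-0.26) = 227·0.9918·0.5636 − 231·0.9955·0.3974 = 126.8881 − 91.3863 = 35.5018

$35.50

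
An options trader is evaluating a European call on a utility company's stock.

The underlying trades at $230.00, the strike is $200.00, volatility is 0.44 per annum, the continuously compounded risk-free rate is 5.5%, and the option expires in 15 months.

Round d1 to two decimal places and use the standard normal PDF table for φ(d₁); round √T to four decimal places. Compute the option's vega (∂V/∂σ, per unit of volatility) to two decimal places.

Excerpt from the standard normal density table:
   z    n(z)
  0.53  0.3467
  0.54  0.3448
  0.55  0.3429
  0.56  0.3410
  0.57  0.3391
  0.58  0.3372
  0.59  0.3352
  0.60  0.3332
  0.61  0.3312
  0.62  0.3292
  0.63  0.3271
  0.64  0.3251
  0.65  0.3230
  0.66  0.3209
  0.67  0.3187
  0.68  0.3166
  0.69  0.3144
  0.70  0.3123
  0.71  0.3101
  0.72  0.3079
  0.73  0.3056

σ√T = 0.44 × 1.1180 = 0.4919
ln(S/K) + (r + σ²/2)T = ln(230/200) + (0.055 + 0.44²/2)·1.25 = 0.1398 + 0.1897 = 0.3295
d₁ = 0.3295 / 0.4919 = 0.6698 ⇒ 0.67
√T = √1.25 = 1.1180
φ(d₁) = φ(0.67) = 0.3187
vega = S·φ(d₁)·√T = 230·0.3187·1.1180 = 81.9505
(Call and put vega coincide under Black-Scholes.)

81.95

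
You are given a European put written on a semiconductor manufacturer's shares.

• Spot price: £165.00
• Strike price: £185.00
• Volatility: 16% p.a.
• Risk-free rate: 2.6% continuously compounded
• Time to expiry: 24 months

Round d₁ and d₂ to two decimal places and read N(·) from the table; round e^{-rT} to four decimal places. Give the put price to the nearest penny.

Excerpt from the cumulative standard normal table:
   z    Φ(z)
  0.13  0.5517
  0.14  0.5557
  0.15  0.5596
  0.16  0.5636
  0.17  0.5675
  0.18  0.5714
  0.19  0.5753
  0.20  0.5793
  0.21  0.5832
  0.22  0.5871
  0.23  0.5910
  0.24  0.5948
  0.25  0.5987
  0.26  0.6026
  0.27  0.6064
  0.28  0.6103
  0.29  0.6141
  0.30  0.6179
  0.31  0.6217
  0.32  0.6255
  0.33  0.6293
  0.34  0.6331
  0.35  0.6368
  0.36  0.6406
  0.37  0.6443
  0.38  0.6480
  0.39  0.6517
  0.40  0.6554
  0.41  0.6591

£21.46

σ√T = 0.16·√2 = 0.2263
ln(S/K) + (r + σ²/2)T = ln(165/185) + (0.026 + 0.16²/2)·2 = -0.1144 + 0.0776 = -0.0368
d₁ = -0.0368 / 0.2263 = -0.1627 ⇒ -0.16
d₂ = d₁ − σ√T = -0.1627 − 0.2263 = -0.3890 ⇒ -0.39
exp(−rT) = exp(−0.026·2) = 0.9493
P = 185·0.9493·N(0.39) − 165·N(0.16) = 185·0.9493·0.6517 − 165·0.5636 = 114.4519 − 92.9940 = 21.4579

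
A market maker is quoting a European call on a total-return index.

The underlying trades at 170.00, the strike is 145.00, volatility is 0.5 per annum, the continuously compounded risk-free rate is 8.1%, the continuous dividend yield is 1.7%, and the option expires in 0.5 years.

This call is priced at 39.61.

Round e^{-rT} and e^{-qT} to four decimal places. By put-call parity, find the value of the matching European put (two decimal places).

10.30

exp(−qT) = exp(−0.017·0.5) = 0.9915;  exp(−rT) = exp(−0.081·0.5) = 0.9603
Put-call parity: C − P = S·e^(−qT) − K·e^(−rT) = 170·0.9915 − 145·0.9603 = 168.5550 − 139.2435 = 29.3115
P = C − (C − P) = 39.61 − (29.3115) = 10.2985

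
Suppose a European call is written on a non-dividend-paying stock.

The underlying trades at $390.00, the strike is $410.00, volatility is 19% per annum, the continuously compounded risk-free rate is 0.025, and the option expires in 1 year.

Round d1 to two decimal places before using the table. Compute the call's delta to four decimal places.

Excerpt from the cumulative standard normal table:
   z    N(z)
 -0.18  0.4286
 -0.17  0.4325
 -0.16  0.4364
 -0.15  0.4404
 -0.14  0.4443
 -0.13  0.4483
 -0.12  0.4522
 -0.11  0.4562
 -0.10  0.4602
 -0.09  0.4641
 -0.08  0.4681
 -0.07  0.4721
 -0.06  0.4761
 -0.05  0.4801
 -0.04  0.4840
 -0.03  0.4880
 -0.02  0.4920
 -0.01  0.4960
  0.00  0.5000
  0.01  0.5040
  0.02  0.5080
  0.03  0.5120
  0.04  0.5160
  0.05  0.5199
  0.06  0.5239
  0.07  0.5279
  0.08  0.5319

σ√T = 0.19 × 1.0000 = 0.1900
d₁ = [ln(390/410) + (0.025 + ½·0.19²)·1] / (σ√T) = (-0.0500 + 0.0431) / 0.1900 = -0.0366 ⇒ -0.04
N(d₁) = N(-0.04) = 0.4840
Δ_call = N(d₁) = 0.4840

0.4840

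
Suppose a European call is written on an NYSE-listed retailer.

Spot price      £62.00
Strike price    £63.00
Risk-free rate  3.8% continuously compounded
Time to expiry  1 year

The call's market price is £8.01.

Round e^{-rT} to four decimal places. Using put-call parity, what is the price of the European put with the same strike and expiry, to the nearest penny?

£6.66

e^(−rT) = e^(−0.038·1) = 0.9627
Put-call parity: C − P = S − K·e^(−rT) = 62 − 63·0.9627 = 62 − 60.6501 = 1.3499
P = C − (C − P) = 8.01 − (1.3499) = 6.6601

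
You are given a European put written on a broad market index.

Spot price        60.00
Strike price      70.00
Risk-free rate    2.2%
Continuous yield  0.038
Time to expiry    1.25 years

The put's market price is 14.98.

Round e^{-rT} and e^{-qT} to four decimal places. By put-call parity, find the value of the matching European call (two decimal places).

exp(−qT) = exp(−0.038·1.25) = 0.9536;  exp(−rT) = exp(−0.022·1.25) = 0.9729
Put-call parity: C − P = S·e^(−qT) − K·e^(−rT) = 60·0.9536 − 70·0.9729 = 57.2160 − 68.1030 = -10.8870
C = P + (C − P) = 14.98 + (-10.8870) = 4.0930

4.09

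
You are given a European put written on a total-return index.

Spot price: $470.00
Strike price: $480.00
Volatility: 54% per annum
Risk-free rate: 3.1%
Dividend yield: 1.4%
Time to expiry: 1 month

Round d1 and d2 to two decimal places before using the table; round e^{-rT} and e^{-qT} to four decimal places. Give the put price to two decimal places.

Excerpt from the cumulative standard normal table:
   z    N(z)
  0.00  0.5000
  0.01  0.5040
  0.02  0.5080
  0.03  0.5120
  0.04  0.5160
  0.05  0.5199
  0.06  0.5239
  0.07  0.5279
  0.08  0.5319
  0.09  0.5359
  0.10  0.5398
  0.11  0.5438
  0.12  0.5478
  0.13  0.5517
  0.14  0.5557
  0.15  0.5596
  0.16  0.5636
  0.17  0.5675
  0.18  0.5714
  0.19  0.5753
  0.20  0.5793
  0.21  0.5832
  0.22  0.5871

σ√T = 0.54 × 0.2887 = 0.1559
d₁ = [ln(470/480) + (0.031 − 0.014 + 0.54²/2)·0.08333] / 0.1559 = [-0.0211 + 0.0136] / 0.1559 = -0.0480 → -0.05
d₂ = d₁ − σ√T = -0.0480 − 0.1559 = -0.2039 → -0.20
exp(−qT) = exp(−0.014·0.08333) = 0.9988;  exp(−rT) = exp(−0.031·0.08333) = 0.9974
P = 480·0.9974·N(0.20) − 470·0.9988·N(0.05) = 480·0.9974·0.5793 − 470·0.9988·0.5199 = 277.3410 − 244.0598 = 33.2813

$33.28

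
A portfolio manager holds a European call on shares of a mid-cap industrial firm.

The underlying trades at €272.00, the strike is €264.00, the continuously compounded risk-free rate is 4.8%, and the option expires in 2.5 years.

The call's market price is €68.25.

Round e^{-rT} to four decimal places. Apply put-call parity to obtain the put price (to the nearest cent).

e^(−rT) = e^(−0.048·2.5) = 0.8869
Put-call parity: C − P = S − K·e^(−rT) = 272 − 264·0.8869 = 272 − 234.1416 = 37.8584
P = C − (C − P) = 68.25 − (37.8584) = 30.3916

€30.39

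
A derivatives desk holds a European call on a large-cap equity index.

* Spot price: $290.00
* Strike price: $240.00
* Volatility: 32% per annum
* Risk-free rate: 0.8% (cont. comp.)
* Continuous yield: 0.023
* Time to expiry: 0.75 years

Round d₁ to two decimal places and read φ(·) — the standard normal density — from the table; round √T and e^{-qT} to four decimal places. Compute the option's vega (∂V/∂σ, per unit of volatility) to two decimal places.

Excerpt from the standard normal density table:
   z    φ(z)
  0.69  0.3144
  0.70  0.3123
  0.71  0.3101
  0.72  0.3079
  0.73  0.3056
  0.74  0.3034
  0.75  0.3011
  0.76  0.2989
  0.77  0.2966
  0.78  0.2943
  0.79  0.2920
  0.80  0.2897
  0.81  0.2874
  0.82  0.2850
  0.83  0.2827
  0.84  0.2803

σ√T = 0.32 × 0.8660 = 0.2771
d₁ = [ln(290/240) + (0.008 − 0.023 + 0.32²/2)·0.75] / 0.2771 = [0.1892 + 0.0272] / 0.2771 = 0.7808 ⇒ 0.78
√T = √0.75 = 0.8660
φ(d₁) = φ(0.78) = 0.2943
e^(−qT) = e^(−0.023·0.75) = 0.9829
vega = S·e^(−qT)·φ(d₁)·√T = 290·0.9829·0.2943·0.8660 = 72.6466

72.65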